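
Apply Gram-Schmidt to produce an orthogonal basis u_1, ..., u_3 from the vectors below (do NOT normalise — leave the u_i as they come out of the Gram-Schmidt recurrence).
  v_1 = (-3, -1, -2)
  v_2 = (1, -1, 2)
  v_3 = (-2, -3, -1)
Orthogonal basis:
  u_1 = (-3, -1, -2)
  u_2 = (-2/7, -10/7, 8/7)
  u_3 = (2/3, -2/3, -2/3)

Apply the Gram-Schmidt recurrence
  u_1 = v_1
  u_i = v_i − Σ_{j<i} ((v_i · u_j) / (u_j · u_j)) · u_j.

Step by step this gives:
  u_1 = (-3, -1, -2)
  u_2 = (-2/7, -10/7, 8/7)
  u_3 = (2/3, -2/3, -2/3)

Orthogonality check:
  u_2 · u_1 = 0 (should be 0)
  u_3 · u_1 = 0 (should be 0)
  u_3 · u_2 = 0 (should be 0)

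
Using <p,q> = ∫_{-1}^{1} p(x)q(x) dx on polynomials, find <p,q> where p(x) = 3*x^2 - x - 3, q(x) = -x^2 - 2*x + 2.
<p,q> = -88/15

Expand the product: p(x)·q(x) = -3*x^4 - 5*x^3 + 11*x^2 + 4*x - 6.
∫_{-1}^{1} of each monomial x^k gives [2/(k+1) if k even, 0 if k odd]. Integrating term-by-term (or equivalently evaluating the antiderivative F(x) = -3*x^5/5 - 5*x^4/4 + 11*x^3/3 + 2*x^2 - 6*x at the endpoints):
  F(1) − F(−1) = -131/60 − (221/60) = -88/15.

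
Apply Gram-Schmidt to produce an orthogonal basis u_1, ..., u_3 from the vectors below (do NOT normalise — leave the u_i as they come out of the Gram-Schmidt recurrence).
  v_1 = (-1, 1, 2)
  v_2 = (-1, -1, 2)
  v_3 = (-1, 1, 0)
Orthogonal basis:
  u_1 = (-1, 1, 2)
  u_2 = (-1/3, -5/3, 2/3)
  u_3 = (-4/5, 0, -2/5)

Apply the Gram-Schmidt recurrence
  u_1 = v_1
  u_i = v_i − Σ_{j<i} ((v_i · u_j) / (u_j · u_j)) · u_j.

Step by step this gives:
  u_1 = (-1, 1, 2)
  u_2 = (-1/3, -5/3, 2/3)
  u_3 = (-4/5, 0, -2/5)

Orthogonality check:
  u_2 · u_1 = 0 (should be 0)
  u_3 · u_1 = 0 (should be 0)
  u_3 · u_2 = 0 (should be 0)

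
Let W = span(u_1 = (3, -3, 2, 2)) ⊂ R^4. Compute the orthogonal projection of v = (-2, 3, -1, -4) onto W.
proj_W(v) = (-75/26, 75/26, -25/13, -25/13)

Set up U = [u_1 | ... | u_1] ∈ R^(4×1). The projector onto W = col(U) is P = U (U^T U)^(-1) U^T.
Compute U^T U =
  [26],
and U^T v = (-25).
Solve U^T U · c = U^T v for the coefficients: c = (-25/26). The projection is proj_W(v) = U c.
Check: (v - proj_W(v)) · u_1 = 0  (should be 0).
Result: proj_W(v) = (-75/26, 75/26, -25/13, -25/13).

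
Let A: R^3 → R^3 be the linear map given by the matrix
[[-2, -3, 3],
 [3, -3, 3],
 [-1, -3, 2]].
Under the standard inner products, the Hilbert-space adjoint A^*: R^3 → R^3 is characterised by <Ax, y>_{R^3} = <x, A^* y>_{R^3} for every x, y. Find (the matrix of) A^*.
A^* = A^T =
[[-2, 3, -1],
 [-3, -3, -3],
 [3, 3, 2]]

For real matrices with standard dot products, the defining identity <Ax, y> = <x, A^* y> gives (Ax)^T y = x^T (A^*) y, i.e. x^T A^T y = x^T (A^*) y. Since this holds for all x, y, we must have A^* = A^T. Therefore
A^* =
[[-2, 3, -1],
 [-3, -3, -3],
 [3, 3, 2]].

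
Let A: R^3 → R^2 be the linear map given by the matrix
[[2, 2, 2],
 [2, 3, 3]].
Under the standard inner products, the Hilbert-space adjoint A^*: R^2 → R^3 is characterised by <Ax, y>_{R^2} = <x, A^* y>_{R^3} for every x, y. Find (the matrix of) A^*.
A^* = A^T =
[[2, 2],
 [2, 3],
 [2, 3]]

For real matrices with standard dot products, the defining identity <Ax, y> = <x, A^* y> gives (Ax)^T y = x^T (A^*) y, i.e. x^T A^T y = x^T (A^*) y. Since this holds for all x, y, we must have A^* = A^T. Therefore
A^* =
[[2, 2],
 [2, 3],
 [2, 3]].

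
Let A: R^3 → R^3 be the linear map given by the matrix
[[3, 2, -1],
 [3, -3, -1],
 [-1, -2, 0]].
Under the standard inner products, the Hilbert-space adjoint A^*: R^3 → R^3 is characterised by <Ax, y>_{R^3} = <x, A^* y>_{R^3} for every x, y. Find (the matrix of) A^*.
A^* = A^T =
[[3, 3, -1],
 [2, -3, -2],
 [-1, -1, 0]]

For real matrices with standard dot products, the defining identity <Ax, y> = <x, A^* y> gives (Ax)^T y = x^T (A^*) y, i.e. x^T A^T y = x^T (A^*) y. Since this holds for all x, y, we must have A^* = A^T. Therefore
A^* =
[[3, 3, -1],
 [2, -3, -2],
 [-1, -1, 0]].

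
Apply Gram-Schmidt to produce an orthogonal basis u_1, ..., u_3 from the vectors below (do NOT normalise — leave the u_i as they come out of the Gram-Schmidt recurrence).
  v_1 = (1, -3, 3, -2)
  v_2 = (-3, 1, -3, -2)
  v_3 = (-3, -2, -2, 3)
Orthogonal basis:
  u_1 = (1, -3, 3, -2)
  u_2 = (-58/23, -10/23, -36/23, -68/23)
  u_3 = (-227/102, -317/102, -10/17, 8/3)

Apply the Gram-Schmidt recurrence
  u_1 = v_1
  u_i = v_i − Σ_{j<i} ((v_i · u_j) / (u_j · u_j)) · u_j.

Step by step this gives:
  u_1 = (1, -3, 3, -2)
  u_2 = (-58/23, -10/23, -36/23, -68/23)
  u_3 = (-227/102, -317/102, -10/17, 8/3)

Orthogonality check:
  u_2 · u_1 = 0 (should be 0)
  u_3 · u_1 = 0 (should be 0)
  u_3 · u_2 = 0 (should be 0)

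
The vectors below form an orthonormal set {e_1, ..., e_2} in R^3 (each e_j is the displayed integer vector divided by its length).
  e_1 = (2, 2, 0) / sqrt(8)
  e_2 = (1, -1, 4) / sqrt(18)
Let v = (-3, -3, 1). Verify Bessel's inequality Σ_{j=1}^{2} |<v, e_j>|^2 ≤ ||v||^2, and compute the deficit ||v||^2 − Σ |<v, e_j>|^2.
Σ |<v, e_j>|^2 = 170/9; ||v||^2 = 19; deficit = 1/9

Write each e_j = u_j / sqrt(<u_j, u_j>) where u_j is the displayed integer vector. Then <v, e_j> = <v, u_j> / sqrt(<u_j, u_j>), so |<v, e_j>|^2 = <v, u_j>^2 / <u_j, u_j>.
Coefficients: <v, e_1> = -12/sqrt(8), <v, e_2> = 4/sqrt(18).
Square and sum: Σ |<v, e_j>|^2 = 170/9.
Compute ||v||^2 = v·v = 19.
Deficit = 19 − 170/9 = 1/9 ≥ 0, confirming Bessel's inequality. (The deficit equals ||v − Σ <v,e_j> e_j||^2, the squared distance from v to span{e_j}.)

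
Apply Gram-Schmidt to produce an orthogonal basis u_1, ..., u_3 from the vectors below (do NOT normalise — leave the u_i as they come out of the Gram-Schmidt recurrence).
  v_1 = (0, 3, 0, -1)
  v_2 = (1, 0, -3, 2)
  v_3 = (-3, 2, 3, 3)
Orthogonal basis:
  u_1 = (0, 3, 0, -1)
  u_2 = (1, 3/5, -3, 9/5)
  u_3 = (-177/68, 91/68, 123/68, 273/68)

Apply the Gram-Schmidt recurrence
  u_1 = v_1
  u_i = v_i − Σ_{j<i} ((v_i · u_j) / (u_j · u_j)) · u_j.

Step by step this gives:
  u_1 = (0, 3, 0, -1)
  u_2 = (1, 3/5, -3, 9/5)
  u_3 = (-177/68, 91/68, 123/68, 273/68)

Orthogonality check:
  u_2 · u_1 = 0 (should be 0)
  u_3 · u_1 = 0 (should be 0)
  u_3 · u_2 = 0 (should be 0)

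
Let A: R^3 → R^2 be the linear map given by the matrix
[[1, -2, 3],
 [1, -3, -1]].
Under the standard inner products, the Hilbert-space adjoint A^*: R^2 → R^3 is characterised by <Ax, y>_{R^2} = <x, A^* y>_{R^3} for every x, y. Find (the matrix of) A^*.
A^* = A^T =
[[1, 1],
 [-2, -3],
 [3, -1]]

For real matrices with standard dot products, the defining identity <Ax, y> = <x, A^* y> gives (Ax)^T y = x^T (A^*) y, i.e. x^T A^T y = x^T (A^*) y. Since this holds for all x, y, we must have A^* = A^T. Therefore
A^* =
[[1, 1],
 [-2, -3],
 [3, -1]].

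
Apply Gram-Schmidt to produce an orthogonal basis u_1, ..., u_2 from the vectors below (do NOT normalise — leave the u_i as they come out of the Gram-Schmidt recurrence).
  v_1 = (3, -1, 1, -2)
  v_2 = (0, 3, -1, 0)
Orthogonal basis:
  u_1 = (3, -1, 1, -2)
  u_2 = (4/5, 41/15, -11/15, -8/15)

Apply the Gram-Schmidt recurrence
  u_1 = v_1
  u_i = v_i − Σ_{j<i} ((v_i · u_j) / (u_j · u_j)) · u_j.

Step by step this gives:
  u_1 = (3, -1, 1, -2)
  u_2 = (4/5, 41/15, -11/15, -8/15)

Orthogonality check:
  u_2 · u_1 = 0 (should be 0)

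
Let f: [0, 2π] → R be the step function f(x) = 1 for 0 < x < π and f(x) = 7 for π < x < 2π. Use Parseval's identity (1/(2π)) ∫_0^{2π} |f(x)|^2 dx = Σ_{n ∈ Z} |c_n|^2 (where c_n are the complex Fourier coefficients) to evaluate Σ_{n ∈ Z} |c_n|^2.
Σ |c_n|^2 = 25

Parseval equates the L^2 energy of f (normalised by 1/(2π)) with the ℓ^2 sum of its Fourier coefficients: (1/(2π)) ∫_0^{2π} |f|^2 = Σ |c_n|^2.
Compute the left side: (1/(2π)) [∫_0^π 1^2 dx + ∫_π^{2π} 7^2 dx] = (1/(2π)) · (1π + 49π) = (1 + 49)/2 = 25.
So Σ_{n ∈ Z} |c_n|^2 = 25.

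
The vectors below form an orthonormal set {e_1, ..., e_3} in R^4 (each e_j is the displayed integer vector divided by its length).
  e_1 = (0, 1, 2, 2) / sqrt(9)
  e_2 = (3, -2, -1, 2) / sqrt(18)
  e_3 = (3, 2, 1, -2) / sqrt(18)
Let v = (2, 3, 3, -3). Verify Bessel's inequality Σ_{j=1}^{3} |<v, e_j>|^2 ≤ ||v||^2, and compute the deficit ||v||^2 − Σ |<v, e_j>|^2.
Σ |<v, e_j>|^2 = 30; ||v||^2 = 31; deficit = 1

Write each e_j = u_j / sqrt(<u_j, u_j>) where u_j is the displayed integer vector. Then <v, e_j> = <v, u_j> / sqrt(<u_j, u_j>), so |<v, e_j>|^2 = <v, u_j>^2 / <u_j, u_j>.
Coefficients: <v, e_1> = 3/sqrt(9), <v, e_2> = -9/sqrt(18), <v, e_3> = 21/sqrt(18).
Square and sum: Σ |<v, e_j>|^2 = 30.
Compute ||v||^2 = v·v = 31.
Deficit = 31 − 30 = 1 ≥ 0, confirming Bessel's inequality. (The deficit equals ||v − Σ <v,e_j> e_j||^2, the squared distance from v to span{e_j}.)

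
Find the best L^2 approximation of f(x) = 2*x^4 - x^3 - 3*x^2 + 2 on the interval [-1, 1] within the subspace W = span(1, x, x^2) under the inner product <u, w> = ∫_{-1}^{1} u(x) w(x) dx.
g(x) = -9*x^2/7 - 3*x/5 + 64/35

The best approximation g ∈ W is the orthogonal projection of f onto W. Writing g = a_0 + a_1 x + a_2 x^2, the coefficients solve the normal equations G · a = b where
  G_{ij} = <φ_i, φ_j> and b_i = <f, φ_i>, with φ_0 = 1, φ_1 = x, φ_2 = x^2.
G =
  [2, 0, 2/3]
  [0, 2/3, 0]
  [2/3, 0, 2/5],
b = (14/5, -2/5, 74/105).
Solving gives a_0 = 64/35, a_1 = -3/5, a_2 = -9/7, so
  g(x) = -9*x^2/7 - 3*x/5 + 64/35.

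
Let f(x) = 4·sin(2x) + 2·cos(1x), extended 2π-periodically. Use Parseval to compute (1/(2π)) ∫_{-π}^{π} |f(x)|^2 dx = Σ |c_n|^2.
Σ |c_n|^2 = 10

Expand |f|^2 and use orthogonality of {sin(nx), cos(mx)} on [-π, π]:
  ∫_{-π}^{π} sin(nx)^2 dx = π, ∫ cos(mx)^2 dx = π, and cross terms integrate to 0.
So ∫_{-π}^{π} f(x)^2 dx = 4^2 · π + 2^2 · π = (16 + 4)π.
Divide by 2π: (16 + 4)/2 = 10.
By Parseval, this equals Σ |c_n|^2.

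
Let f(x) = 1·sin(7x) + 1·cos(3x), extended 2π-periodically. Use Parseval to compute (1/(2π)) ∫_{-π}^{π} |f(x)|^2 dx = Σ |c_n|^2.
Σ |c_n|^2 = 1

Expand |f|^2 and use orthogonality of {sin(nx), cos(mx)} on [-π, π]:
  ∫_{-π}^{π} sin(nx)^2 dx = π, ∫ cos(mx)^2 dx = π, and cross terms integrate to 0.
So ∫_{-π}^{π} f(x)^2 dx = 1^2 · π + 1^2 · π = (1 + 1)π.
Divide by 2π: (1 + 1)/2 = 1.
By Parseval, this equals Σ |c_n|^2.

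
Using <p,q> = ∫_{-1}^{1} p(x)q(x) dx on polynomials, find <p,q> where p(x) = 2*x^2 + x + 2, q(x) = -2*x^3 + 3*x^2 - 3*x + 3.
<p,q> = 98/5

Expand the product: p(x)·q(x) = -4*x^5 + 4*x^4 - 7*x^3 + 9*x^2 - 3*x + 6.
∫_{-1}^{1} of each monomial x^k gives [2/(k+1) if k even, 0 if k odd]. Integrating term-by-term (or equivalently evaluating the antiderivative F(x) = -2*x^6/3 + 4*x^5/5 - 7*x^4/4 + 3*x^3 - 3*x^2/2 + 6*x at the endpoints):
  F(1) − F(−1) = 353/60 − (-823/60) = 98/5.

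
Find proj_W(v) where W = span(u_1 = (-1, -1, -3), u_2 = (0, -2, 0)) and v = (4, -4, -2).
proj_W(v) = (-1/5, -4, -3/5)

Set up U = [u_1 | ... | u_2] ∈ R^(3×2). The projector onto W = col(U) is P = U (U^T U)^(-1) U^T.
Compute U^T U =
  [11, 2]
  [2, 4],
and U^T v = (6, 8).
Solve U^T U · c = U^T v for the coefficients: c = (1/5, 19/10). The projection is proj_W(v) = U c.
Check: (v - proj_W(v)) · u_1 = 0  (should be 0).
Check: (v - proj_W(v)) · u_2 = 0  (should be 0).
Result: proj_W(v) = (-1/5, -4, -3/5).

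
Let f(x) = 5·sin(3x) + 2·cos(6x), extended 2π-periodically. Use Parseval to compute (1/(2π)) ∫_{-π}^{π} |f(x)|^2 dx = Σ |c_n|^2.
Σ |c_n|^2 = 29/2

Expand |f|^2 and use orthogonality of {sin(nx), cos(mx)} on [-π, π]:
  ∫_{-π}^{π} sin(nx)^2 dx = π, ∫ cos(mx)^2 dx = π, and cross terms integrate to 0.
So ∫_{-π}^{π} f(x)^2 dx = 5^2 · π + 2^2 · π = (25 + 4)π.
Divide by 2π: (25 + 4)/2 = 29/2.
By Parseval, this equals Σ |c_n|^2.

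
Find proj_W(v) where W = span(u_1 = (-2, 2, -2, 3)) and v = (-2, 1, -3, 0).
proj_W(v) = (-8/7, 8/7, -8/7, 12/7)

Set up U = [u_1 | ... | u_1] ∈ R^(4×1). The projector onto W = col(U) is P = U (U^T U)^(-1) U^T.
Compute U^T U =
  [21],
and U^T v = (12).
Solve U^T U · c = U^T v for the coefficients: c = (4/7). The projection is proj_W(v) = U c.
Check: (v - proj_W(v)) · u_1 = 0  (should be 0).
Result: proj_W(v) = (-8/7, 8/7, -8/7, 12/7).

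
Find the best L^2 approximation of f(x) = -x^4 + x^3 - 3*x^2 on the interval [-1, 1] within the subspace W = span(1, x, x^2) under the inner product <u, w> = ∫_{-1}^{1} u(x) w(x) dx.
g(x) = -27*x^2/7 + 3*x/5 + 3/35

The best approximation g ∈ W is the orthogonal projection of f onto W. Writing g = a_0 + a_1 x + a_2 x^2, the coefficients solve the normal equations G · a = b where
  G_{ij} = <φ_i, φ_j> and b_i = <f, φ_i>, with φ_0 = 1, φ_1 = x, φ_2 = x^2.
G =
  [2, 0, 2/3]
  [0, 2/3, 0]
  [2/3, 0, 2/5],
b = (-12/5, 2/5, -52/35).
Solving gives a_0 = 3/35, a_1 = 3/5, a_2 = -27/7, so
  g(x) = -27*x^2/7 + 3*x/5 + 3/35.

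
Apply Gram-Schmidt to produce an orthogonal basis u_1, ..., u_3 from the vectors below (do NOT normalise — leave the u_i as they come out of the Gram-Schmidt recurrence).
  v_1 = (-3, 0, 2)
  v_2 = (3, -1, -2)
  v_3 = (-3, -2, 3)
Orthogonal basis:
  u_1 = (-3, 0, 2)
  u_2 = (0, -1, 0)
  u_3 = (6/13, 0, 9/13)

Apply the Gram-Schmidt recurrence
  u_1 = v_1
  u_i = v_i − Σ_{j<i} ((v_i · u_j) / (u_j · u_j)) · u_j.

Step by step this gives:
  u_1 = (-3, 0, 2)
  u_2 = (0, -1, 0)
  u_3 = (6/13, 0, 9/13)

Orthogonality check:
  u_2 · u_1 = 0 (should be 0)
  u_3 · u_1 = 0 (should be 0)
  u_3 · u_2 = 0 (should be 0)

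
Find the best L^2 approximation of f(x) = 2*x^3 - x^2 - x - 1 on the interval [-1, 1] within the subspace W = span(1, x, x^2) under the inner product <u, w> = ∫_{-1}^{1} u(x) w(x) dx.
g(x) = -x^2 + x/5 - 1

The best approximation g ∈ W is the orthogonal projection of f onto W. Writing g = a_0 + a_1 x + a_2 x^2, the coefficients solve the normal equations G · a = b where
  G_{ij} = <φ_i, φ_j> and b_i = <f, φ_i>, with φ_0 = 1, φ_1 = x, φ_2 = x^2.
G =
  [2, 0, 2/3]
  [0, 2/3, 0]
  [2/3, 0, 2/5],
b = (-8/3, 2/15, -16/15).
Solving gives a_0 = -1, a_1 = 1/5, a_2 = -1, so
  g(x) = -x^2 + x/5 - 1.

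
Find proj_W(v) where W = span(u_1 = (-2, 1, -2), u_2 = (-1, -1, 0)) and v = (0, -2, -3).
proj_W(v) = (-26/17, -8/17, -12/17)

Set up U = [u_1 | ... | u_2] ∈ R^(3×2). The projector onto W = col(U) is P = U (U^T U)^(-1) U^T.
Compute U^T U =
  [9, 1]
  [1, 2],
and U^T v = (4, 2).
Solve U^T U · c = U^T v for the coefficients: c = (6/17, 14/17). The projection is proj_W(v) = U c.
Check: (v - proj_W(v)) · u_1 = 0  (should be 0).
Check: (v - proj_W(v)) · u_2 = 0  (should be 0).
Result: proj_W(v) = (-26/17, -8/17, -12/17).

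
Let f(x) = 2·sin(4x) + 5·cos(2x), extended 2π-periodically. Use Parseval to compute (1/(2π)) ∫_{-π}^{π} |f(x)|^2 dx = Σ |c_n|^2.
Σ |c_n|^2 = 29/2

Expand |f|^2 and use orthogonality of {sin(nx), cos(mx)} on [-π, π]:
  ∫_{-π}^{π} sin(nx)^2 dx = π, ∫ cos(mx)^2 dx = π, and cross terms integrate to 0.
So ∫_{-π}^{π} f(x)^2 dx = 2^2 · π + 5^2 · π = (4 + 25)π.
Divide by 2π: (4 + 25)/2 = 29/2.
By Parseval, this equals Σ |c_n|^2.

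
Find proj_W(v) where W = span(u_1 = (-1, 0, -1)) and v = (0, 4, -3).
proj_W(v) = (-3/2, 0, -3/2)

Set up U = [u_1 | ... | u_1] ∈ R^(3×1). The projector onto W = col(U) is P = U (U^T U)^(-1) U^T.
Compute U^T U =
  [2],
and U^T v = (3).
Solve U^T U · c = U^T v for the coefficients: c = (3/2). The projection is proj_W(v) = U c.
Check: (v - proj_W(v)) · u_1 = 0  (should be 0).
Result: proj_W(v) = (-3/2, 0, -3/2).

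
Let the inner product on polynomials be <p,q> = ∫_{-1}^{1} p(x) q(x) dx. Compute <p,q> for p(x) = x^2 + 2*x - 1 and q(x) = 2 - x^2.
<p,q> = -12/5

Expand the product: p(x)·q(x) = -x^4 - 2*x^3 + 3*x^2 + 4*x - 2.
∫_{-1}^{1} of each monomial x^k gives [2/(k+1) if k even, 0 if k odd]. Integrating term-by-term (or equivalently evaluating the antiderivative F(x) = -x^5/5 - x^4/2 + x^3 + 2*x^2 - 2*x at the endpoints):
  F(1) − F(−1) = 3/10 − (27/10) = -12/5.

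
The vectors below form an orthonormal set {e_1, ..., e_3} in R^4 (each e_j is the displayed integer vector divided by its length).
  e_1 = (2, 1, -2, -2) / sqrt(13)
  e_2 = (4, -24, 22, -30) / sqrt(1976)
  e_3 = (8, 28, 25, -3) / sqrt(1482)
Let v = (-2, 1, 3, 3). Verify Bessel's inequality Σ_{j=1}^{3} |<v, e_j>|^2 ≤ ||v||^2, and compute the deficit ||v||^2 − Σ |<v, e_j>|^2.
Σ |<v, e_j>|^2 = 23; ||v||^2 = 23; deficit = 0

Write each e_j = u_j / sqrt(<u_j, u_j>) where u_j is the displayed integer vector. Then <v, e_j> = <v, u_j> / sqrt(<u_j, u_j>), so |<v, e_j>|^2 = <v, u_j>^2 / <u_j, u_j>.
Coefficients: <v, e_1> = -15/sqrt(13), <v, e_2> = -56/sqrt(1976), <v, e_3> = 78/sqrt(1482).
Square and sum: Σ |<v, e_j>|^2 = 23.
Compute ||v||^2 = v·v = 23.
Deficit = 23 − 23 = 0 ≥ 0, confirming Bessel's inequality. (The deficit equals ||v − Σ <v,e_j> e_j||^2, the squared distance from v to span{e_j}.)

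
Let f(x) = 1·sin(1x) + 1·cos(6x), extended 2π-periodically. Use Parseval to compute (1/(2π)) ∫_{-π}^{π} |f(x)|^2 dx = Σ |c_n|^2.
Σ |c_n|^2 = 1

Expand |f|^2 and use orthogonality of {sin(nx), cos(mx)} on [-π, π]:
  ∫_{-π}^{π} sin(nx)^2 dx = π, ∫ cos(mx)^2 dx = π, and cross terms integrate to 0.
So ∫_{-π}^{π} f(x)^2 dx = 1^2 · π + 1^2 · π = (1 + 1)π.
Divide by 2π: (1 + 1)/2 = 1.
By Parseval, this equals Σ |c_n|^2.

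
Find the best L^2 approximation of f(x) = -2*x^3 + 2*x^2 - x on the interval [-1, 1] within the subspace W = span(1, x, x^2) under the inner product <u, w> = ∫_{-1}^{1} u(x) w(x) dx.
g(x) = 2*x^2 - 11*x/5

The best approximation g ∈ W is the orthogonal projection of f onto W. Writing g = a_0 + a_1 x + a_2 x^2, the coefficients solve the normal equations G · a = b where
  G_{ij} = <φ_i, φ_j> and b_i = <f, φ_i>, with φ_0 = 1, φ_1 = x, φ_2 = x^2.
G =
  [2, 0, 2/3]
  [0, 2/3, 0]
  [2/3, 0, 2/5],
b = (4/3, -22/15, 4/5).
Solving gives a_0 = 0, a_1 = -11/5, a_2 = 2, so
  g(x) = 2*x^2 - 11*x/5.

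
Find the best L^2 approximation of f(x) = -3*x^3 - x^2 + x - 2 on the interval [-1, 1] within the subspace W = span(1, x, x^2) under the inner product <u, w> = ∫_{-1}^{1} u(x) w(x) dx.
g(x) = -x^2 - 4*x/5 - 2

The best approximation g ∈ W is the orthogonal projection of f onto W. Writing g = a_0 + a_1 x + a_2 x^2, the coefficients solve the normal equations G · a = b where
  G_{ij} = <φ_i, φ_j> and b_i = <f, φ_i>, with φ_0 = 1, φ_1 = x, φ_2 = x^2.
G =
  [2, 0, 2/3]
  [0, 2/3, 0]
  [2/3, 0, 2/5],
b = (-14/3, -8/15, -26/15).
Solving gives a_0 = -2, a_1 = -4/5, a_2 = -1, so
  g(x) = -x^2 - 4*x/5 - 2.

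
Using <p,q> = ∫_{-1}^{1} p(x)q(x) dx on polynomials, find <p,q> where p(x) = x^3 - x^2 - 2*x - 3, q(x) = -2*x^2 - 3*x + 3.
<p,q> = -62/5

Expand the product: p(x)·q(x) = -2*x^5 - x^4 + 10*x^3 + 9*x^2 + 3*x - 9.
∫_{-1}^{1} of each monomial x^k gives [2/(k+1) if k even, 0 if k odd]. Integrating term-by-term (or equivalently evaluating the antiderivative F(x) = -x^6/3 - x^5/5 + 5*x^4/2 + 3*x^3 + 3*x^2/2 - 9*x at the endpoints):
  F(1) − F(−1) = -38/15 − (148/15) = -62/5.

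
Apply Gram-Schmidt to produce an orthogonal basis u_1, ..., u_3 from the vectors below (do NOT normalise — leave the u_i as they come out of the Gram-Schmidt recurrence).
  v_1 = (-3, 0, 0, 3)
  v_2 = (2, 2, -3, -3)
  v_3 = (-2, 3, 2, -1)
Orthogonal basis:
  u_1 = (-3, 0, 0, 3)
  u_2 = (-1/2, 2, -3, -1/2)
  u_3 = (-13/9, 25/9, 7/3, -13/9)

Apply the Gram-Schmidt recurrence
  u_1 = v_1
  u_i = v_i − Σ_{j<i} ((v_i · u_j) / (u_j · u_j)) · u_j.

Step by step this gives:
  u_1 = (-3, 0, 0, 3)
  u_2 = (-1/2, 2, -3, -1/2)
  u_3 = (-13/9, 25/9, 7/3, -13/9)

Orthogonality check:
  u_2 · u_1 = 0 (should be 0)
  u_3 · u_1 = 0 (should be 0)
  u_3 · u_2 = 0 (should be 0)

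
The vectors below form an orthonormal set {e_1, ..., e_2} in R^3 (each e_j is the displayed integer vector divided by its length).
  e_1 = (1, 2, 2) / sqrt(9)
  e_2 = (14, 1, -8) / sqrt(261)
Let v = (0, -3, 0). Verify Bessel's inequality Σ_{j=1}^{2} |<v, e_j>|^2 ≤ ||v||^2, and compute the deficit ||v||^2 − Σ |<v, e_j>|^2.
Σ |<v, e_j>|^2 = 117/29; ||v||^2 = 9; deficit = 144/29

Write each e_j = u_j / sqrt(<u_j, u_j>) where u_j is the displayed integer vector. Then <v, e_j> = <v, u_j> / sqrt(<u_j, u_j>), so |<v, e_j>|^2 = <v, u_j>^2 / <u_j, u_j>.
Coefficients: <v, e_1> = -6/sqrt(9), <v, e_2> = -3/sqrt(261).
Square and sum: Σ |<v, e_j>|^2 = 117/29.
Compute ||v||^2 = v·v = 9.
Deficit = 9 − 117/29 = 144/29 ≥ 0, confirming Bessel's inequality. (The deficit equals ||v − Σ <v,e_j> e_j||^2, the squared distance from v to span{e_j}.)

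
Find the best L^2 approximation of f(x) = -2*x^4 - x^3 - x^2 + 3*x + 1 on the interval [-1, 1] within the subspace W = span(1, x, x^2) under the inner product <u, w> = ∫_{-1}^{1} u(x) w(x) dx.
g(x) = -19*x^2/7 + 12*x/5 + 41/35

The best approximation g ∈ W is the orthogonal projection of f onto W. Writing g = a_0 + a_1 x + a_2 x^2, the coefficients solve the normal equations G · a = b where
  G_{ij} = <φ_i, φ_j> and b_i = <f, φ_i>, with φ_0 = 1, φ_1 = x, φ_2 = x^2.
G =
  [2, 0, 2/3]
  [0, 2/3, 0]
  [2/3, 0, 2/5],
b = (8/15, 8/5, -32/105).
Solving gives a_0 = 41/35, a_1 = 12/5, a_2 = -19/7, so
  g(x) = -19*x^2/7 + 12*x/5 + 41/35.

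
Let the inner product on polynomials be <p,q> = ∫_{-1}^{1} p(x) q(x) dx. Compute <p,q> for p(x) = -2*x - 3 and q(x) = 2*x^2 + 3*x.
<p,q> = -8

Expand the product: p(x)·q(x) = -4*x^3 - 12*x^2 - 9*x.
∫_{-1}^{1} of each monomial x^k gives [2/(k+1) if k even, 0 if k odd]. Integrating term-by-term (or equivalently evaluating the antiderivative F(x) = -x^4 - 4*x^3 - 9*x^2/2 at the endpoints):
  F(1) − F(−1) = -19/2 − (-3/2) = -8.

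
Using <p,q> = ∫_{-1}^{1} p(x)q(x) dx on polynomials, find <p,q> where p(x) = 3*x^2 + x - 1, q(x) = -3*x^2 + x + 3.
<p,q> = -14/15

Expand the product: p(x)·q(x) = -9*x^4 + 13*x^2 + 2*x - 3.
∫_{-1}^{1} of each monomial x^k gives [2/(k+1) if k even, 0 if k odd]. Integrating term-by-term (or equivalently evaluating the antiderivative F(x) = -9*x^5/5 + 13*x^3/3 + x^2 - 3*x at the endpoints):
  F(1) − F(−1) = 8/15 − (22/15) = -14/15.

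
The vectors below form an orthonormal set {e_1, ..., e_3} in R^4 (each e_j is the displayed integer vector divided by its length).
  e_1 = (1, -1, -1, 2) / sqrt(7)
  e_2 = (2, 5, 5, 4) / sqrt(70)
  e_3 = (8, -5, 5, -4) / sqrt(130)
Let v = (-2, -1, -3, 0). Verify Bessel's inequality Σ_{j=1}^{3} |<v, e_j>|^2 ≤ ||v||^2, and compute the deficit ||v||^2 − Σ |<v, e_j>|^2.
Σ |<v, e_j>|^2 = 14; ||v||^2 = 14; deficit = 0

Write each e_j = u_j / sqrt(<u_j, u_j>) where u_j is the displayed integer vector. Then <v, e_j> = <v, u_j> / sqrt(<u_j, u_j>), so |<v, e_j>|^2 = <v, u_j>^2 / <u_j, u_j>.
Coefficients: <v, e_1> = 2/sqrt(7), <v, e_2> = -24/sqrt(70), <v, e_3> = -26/sqrt(130).
Square and sum: Σ |<v, e_j>|^2 = 14.
Compute ||v||^2 = v·v = 14.
Deficit = 14 − 14 = 0 ≥ 0, confirming Bessel's inequality. (The deficit equals ||v − Σ <v,e_j> e_j||^2, the squared distance from v to span{e_j}.)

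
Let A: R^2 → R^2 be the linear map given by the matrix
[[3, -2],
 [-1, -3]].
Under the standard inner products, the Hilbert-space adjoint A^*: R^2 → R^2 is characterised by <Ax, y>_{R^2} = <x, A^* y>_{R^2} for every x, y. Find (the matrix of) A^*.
A^* = A^T =
[[3, -1],
 [-2, -3]]

For real matrices with standard dot products, the defining identity <Ax, y> = <x, A^* y> gives (Ax)^T y = x^T (A^*) y, i.e. x^T A^T y = x^T (A^*) y. Since this holds for all x, y, we must have A^* = A^T. Therefore
A^* =
[[3, -1],
 [-2, -3]].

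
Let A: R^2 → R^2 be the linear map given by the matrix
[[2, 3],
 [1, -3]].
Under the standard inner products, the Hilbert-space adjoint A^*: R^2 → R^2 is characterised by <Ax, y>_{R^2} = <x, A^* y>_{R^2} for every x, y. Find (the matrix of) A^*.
A^* = A^T =
[[2, 1],
 [3, -3]]

For real matrices with standard dot products, the defining identity <Ax, y> = <x, A^* y> gives (Ax)^T y = x^T (A^*) y, i.e. x^T A^T y = x^T (A^*) y. Since this holds for all x, y, we must have A^* = A^T. Therefore
A^* =
[[2, 1],
 [3, -3]].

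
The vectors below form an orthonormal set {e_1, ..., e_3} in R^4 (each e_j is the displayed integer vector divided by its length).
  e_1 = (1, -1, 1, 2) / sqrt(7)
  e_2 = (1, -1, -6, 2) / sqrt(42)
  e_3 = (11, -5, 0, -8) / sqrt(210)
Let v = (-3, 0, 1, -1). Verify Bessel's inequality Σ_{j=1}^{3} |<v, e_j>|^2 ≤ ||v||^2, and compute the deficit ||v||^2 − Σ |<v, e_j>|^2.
Σ |<v, e_j>|^2 = 57/7; ||v||^2 = 11; deficit = 20/7

Write each e_j = u_j / sqrt(<u_j, u_j>) where u_j is the displayed integer vector. Then <v, e_j> = <v, u_j> / sqrt(<u_j, u_j>), so |<v, e_j>|^2 = <v, u_j>^2 / <u_j, u_j>.
Coefficients: <v, e_1> = -4/sqrt(7), <v, e_2> = -11/sqrt(42), <v, e_3> = -25/sqrt(210).
Square and sum: Σ |<v, e_j>|^2 = 57/7.
Compute ||v||^2 = v·v = 11.
Deficit = 11 − 57/7 = 20/7 ≥ 0, confirming Bessel's inequality. (The deficit equals ||v − Σ <v,e_j> e_j||^2, the squared distance from v to span{e_j}.)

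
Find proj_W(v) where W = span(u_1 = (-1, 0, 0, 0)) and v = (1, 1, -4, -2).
proj_W(v) = (1, 0, 0, 0)

Set up U = [u_1 | ... | u_1] ∈ R^(4×1). The projector onto W = col(U) is P = U (U^T U)^(-1) U^T.
Compute U^T U =
  [1],
and U^T v = (-1).
Solve U^T U · c = U^T v for the coefficients: c = (-1). The projection is proj_W(v) = U c.
Check: (v - proj_W(v)) · u_1 = 0  (should be 0).
Result: proj_W(v) = (1, 0, 0, 0).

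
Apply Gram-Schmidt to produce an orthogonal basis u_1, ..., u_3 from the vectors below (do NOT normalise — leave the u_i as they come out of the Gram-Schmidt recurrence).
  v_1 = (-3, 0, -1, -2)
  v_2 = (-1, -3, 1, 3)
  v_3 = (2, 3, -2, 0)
Orthogonal basis:
  u_1 = (-3, 0, -1, -2)
  u_2 = (-13/7, -3, 5/7, 17/7)
  u_3 = (-1/4, 3/4, -7/4, 5/4)

Apply the Gram-Schmidt recurrence
  u_1 = v_1
  u_i = v_i − Σ_{j<i} ((v_i · u_j) / (u_j · u_j)) · u_j.

Step by step this gives:
  u_1 = (-3, 0, -1, -2)
  u_2 = (-13/7, -3, 5/7, 17/7)
  u_3 = (-1/4, 3/4, -7/4, 5/4)

Orthogonality check:
  u_2 · u_1 = 0 (should be 0)
  u_3 · u_1 = 0 (should be 0)
  u_3 · u_2 = 0 (should be 0)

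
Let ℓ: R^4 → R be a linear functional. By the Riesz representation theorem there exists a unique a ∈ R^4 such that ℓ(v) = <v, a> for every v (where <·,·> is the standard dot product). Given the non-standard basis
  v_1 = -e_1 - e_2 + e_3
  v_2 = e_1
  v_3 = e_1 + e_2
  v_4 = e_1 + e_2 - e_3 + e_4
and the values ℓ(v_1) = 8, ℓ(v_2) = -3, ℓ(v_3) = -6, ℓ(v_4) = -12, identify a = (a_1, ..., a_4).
a = (-3, -3, 2, -4)

Write a = (a_1, ..., a_4) in the standard basis. For each basis vector v_i, ℓ(v_i) = <v_i, a> is a linear equation in the a_j's. Collect the n equations into a matrix system V a = ℓ, where row i of V is v_i (expressed in the standard basis). Since V is invertible (lower-triangular with 1s on the diagonal, up to permutation), solve by back-substitution:
  V =
[[-1, -1, 1, 0],
 [1, 0, 0, 0],
 [1, 1, 0, 0],
 [1, 1, -1, 1]]
  V a = (8, -3, -6, -12)
Solving gives a = (-3, -3, 2, -4).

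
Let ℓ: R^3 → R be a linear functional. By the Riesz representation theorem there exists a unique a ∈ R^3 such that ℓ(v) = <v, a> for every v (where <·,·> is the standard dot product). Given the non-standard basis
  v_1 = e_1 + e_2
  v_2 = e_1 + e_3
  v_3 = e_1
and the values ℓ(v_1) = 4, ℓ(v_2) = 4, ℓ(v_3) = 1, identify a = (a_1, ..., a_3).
a = (1, 3, 3)

Write a = (a_1, ..., a_3) in the standard basis. For each basis vector v_i, ℓ(v_i) = <v_i, a> is a linear equation in the a_j's. Collect the n equations into a matrix system V a = ℓ, where row i of V is v_i (expressed in the standard basis). Since V is invertible (lower-triangular with 1s on the diagonal, up to permutation), solve by back-substitution:
  V =
[[1, 1, 0],
 [1, 0, 1],
 [1, 0, 0]]
  V a = (4, 4, 1)
Solving gives a = (1, 3, 3).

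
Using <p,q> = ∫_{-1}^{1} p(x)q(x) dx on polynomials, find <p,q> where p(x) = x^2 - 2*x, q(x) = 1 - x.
<p,q> = 2

Expand the product: p(x)·q(x) = -x^3 + 3*x^2 - 2*x.
∫_{-1}^{1} of each monomial x^k gives [2/(k+1) if k even, 0 if k odd]. Integrating term-by-term (or equivalently evaluating the antiderivative F(x) = -x^4/4 + x^3 - x^2 at the endpoints):
  F(1) − F(−1) = -1/4 − (-9/4) = 2.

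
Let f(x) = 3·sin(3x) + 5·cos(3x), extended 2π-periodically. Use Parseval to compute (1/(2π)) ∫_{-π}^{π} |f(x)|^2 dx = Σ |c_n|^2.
Σ |c_n|^2 = 17

Expand |f|^2 and use orthogonality of {sin(nx), cos(mx)} on [-π, π]:
  ∫_{-π}^{π} sin(nx)^2 dx = π, ∫ cos(mx)^2 dx = π, and cross terms integrate to 0.
So ∫_{-π}^{π} f(x)^2 dx = 3^2 · π + 5^2 · π = (9 + 25)π.
Divide by 2π: (9 + 25)/2 = 17.
By Parseval, this equals Σ |c_n|^2.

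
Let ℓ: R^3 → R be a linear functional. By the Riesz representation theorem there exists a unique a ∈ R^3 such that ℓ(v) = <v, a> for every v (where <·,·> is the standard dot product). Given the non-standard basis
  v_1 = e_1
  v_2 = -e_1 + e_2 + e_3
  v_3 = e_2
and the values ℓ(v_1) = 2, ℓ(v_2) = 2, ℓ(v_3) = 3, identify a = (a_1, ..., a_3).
a = (2, 3, 1)

Write a = (a_1, ..., a_3) in the standard basis. For each basis vector v_i, ℓ(v_i) = <v_i, a> is a linear equation in the a_j's. Collect the n equations into a matrix system V a = ℓ, where row i of V is v_i (expressed in the standard basis). Since V is invertible (lower-triangular with 1s on the diagonal, up to permutation), solve by back-substitution:
  V =
[[1, 0, 0],
 [-1, 1, 1],
 [0, 1, 0]]
  V a = (2, 2, 3)
Solving gives a = (2, 3, 1).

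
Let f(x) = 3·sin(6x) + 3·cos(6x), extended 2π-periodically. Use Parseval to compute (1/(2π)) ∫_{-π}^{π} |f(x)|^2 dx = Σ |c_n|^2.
Σ |c_n|^2 = 9

Expand |f|^2 and use orthogonality of {sin(nx), cos(mx)} on [-π, π]:
  ∫_{-π}^{π} sin(nx)^2 dx = π, ∫ cos(mx)^2 dx = π, and cross terms integrate to 0.
So ∫_{-π}^{π} f(x)^2 dx = 3^2 · π + 3^2 · π = (9 + 9)π.
Divide by 2π: (9 + 9)/2 = 9.
By Parseval, this equals Σ |c_n|^2.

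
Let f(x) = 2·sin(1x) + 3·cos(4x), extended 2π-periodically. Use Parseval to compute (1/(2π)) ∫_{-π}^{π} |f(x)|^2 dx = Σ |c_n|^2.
Σ |c_n|^2 = 13/2

Expand |f|^2 and use orthogonality of {sin(nx), cos(mx)} on [-π, π]:
  ∫_{-π}^{π} sin(nx)^2 dx = π, ∫ cos(mx)^2 dx = π, and cross terms integrate to 0.
So ∫_{-π}^{π} f(x)^2 dx = 2^2 · π + 3^2 · π = (4 + 9)π.
Divide by 2π: (4 + 9)/2 = 13/2.
By Parseval, this equals Σ |c_n|^2.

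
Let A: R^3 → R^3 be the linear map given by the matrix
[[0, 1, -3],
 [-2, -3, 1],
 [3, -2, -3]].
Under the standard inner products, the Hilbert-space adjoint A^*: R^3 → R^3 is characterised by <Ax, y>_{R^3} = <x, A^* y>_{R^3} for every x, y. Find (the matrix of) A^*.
A^* = A^T =
[[0, -2, 3],
 [1, -3, -2],
 [-3, 1, -3]]

For real matrices with standard dot products, the defining identity <Ax, y> = <x, A^* y> gives (Ax)^T y = x^T (A^*) y, i.e. x^T A^T y = x^T (A^*) y. Since this holds for all x, y, we must have A^* = A^T. Therefore
A^* =
[[0, -2, 3],
 [1, -3, -2],
 [-3, 1, -3]].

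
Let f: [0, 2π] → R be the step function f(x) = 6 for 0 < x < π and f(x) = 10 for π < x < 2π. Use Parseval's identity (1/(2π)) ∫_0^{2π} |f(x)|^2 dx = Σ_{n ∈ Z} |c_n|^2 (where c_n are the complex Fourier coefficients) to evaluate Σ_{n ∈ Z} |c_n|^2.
Σ |c_n|^2 = 68

Parseval equates the L^2 energy of f (normalised by 1/(2π)) with the ℓ^2 sum of its Fourier coefficients: (1/(2π)) ∫_0^{2π} |f|^2 = Σ |c_n|^2.
Compute the left side: (1/(2π)) [∫_0^π 6^2 dx + ∫_π^{2π} 10^2 dx] = (1/(2π)) · (36π + 100π) = (36 + 100)/2 = 68.
So Σ_{n ∈ Z} |c_n|^2 = 68.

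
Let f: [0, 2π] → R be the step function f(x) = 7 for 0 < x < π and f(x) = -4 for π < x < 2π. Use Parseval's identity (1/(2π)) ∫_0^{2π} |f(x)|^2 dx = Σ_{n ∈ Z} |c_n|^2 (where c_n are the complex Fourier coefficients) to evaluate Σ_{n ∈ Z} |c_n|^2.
Σ |c_n|^2 = 65/2

Parseval equates the L^2 energy of f (normalised by 1/(2π)) with the ℓ^2 sum of its Fourier coefficients: (1/(2π)) ∫_0^{2π} |f|^2 = Σ |c_n|^2.
Compute the left side: (1/(2π)) [∫_0^π 7^2 dx + ∫_π^{2π} (-4)^2 dx] = (1/(2π)) · (49π + 16π) = (49 + 16)/2 = 65/2.
So Σ_{n ∈ Z} |c_n|^2 = 65/2.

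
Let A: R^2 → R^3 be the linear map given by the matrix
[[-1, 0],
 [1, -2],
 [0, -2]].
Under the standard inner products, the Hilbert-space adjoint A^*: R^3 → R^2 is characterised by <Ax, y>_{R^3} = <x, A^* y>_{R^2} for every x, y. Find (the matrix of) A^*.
A^* = A^T =
[[-1, 1, 0],
 [0, -2, -2]]

For real matrices with standard dot products, the defining identity <Ax, y> = <x, A^* y> gives (Ax)^T y = x^T (A^*) y, i.e. x^T A^T y = x^T (A^*) y. Since this holds for all x, y, we must have A^* = A^T. Therefore
A^* =
[[-1, 1, 0],
 [0, -2, -2]].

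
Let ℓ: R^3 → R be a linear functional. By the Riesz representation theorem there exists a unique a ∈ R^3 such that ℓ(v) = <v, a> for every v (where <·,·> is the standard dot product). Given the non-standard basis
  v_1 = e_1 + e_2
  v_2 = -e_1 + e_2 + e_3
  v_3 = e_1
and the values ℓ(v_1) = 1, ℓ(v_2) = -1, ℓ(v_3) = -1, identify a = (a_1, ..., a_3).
a = (-1, 2, -4)

Write a = (a_1, ..., a_3) in the standard basis. For each basis vector v_i, ℓ(v_i) = <v_i, a> is a linear equation in the a_j's. Collect the n equations into a matrix system V a = ℓ, where row i of V is v_i (expressed in the standard basis). Since V is invertible (lower-triangular with 1s on the diagonal, up to permutation), solve by back-substitution:
  V =
[[1, 1, 0],
 [-1, 1, 1],
 [1, 0, 0]]
  V a = (1, -1, -1)
Solving gives a = (-1, 2, -4).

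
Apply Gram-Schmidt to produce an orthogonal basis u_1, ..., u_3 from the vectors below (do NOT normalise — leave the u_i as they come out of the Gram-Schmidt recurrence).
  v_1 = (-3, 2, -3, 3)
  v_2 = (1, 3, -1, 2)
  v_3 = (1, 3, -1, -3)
Orthogonal basis:
  u_1 = (-3, 2, -3, 3)
  u_2 = (67/31, 69/31, 5/31, 26/31)
  u_3 = (-185/321, 200/107, -445/321, -1030/321)

Apply the Gram-Schmidt recurrence
  u_1 = v_1
  u_i = v_i − Σ_{j<i} ((v_i · u_j) / (u_j · u_j)) · u_j.

Step by step this gives:
  u_1 = (-3, 2, -3, 3)
  u_2 = (67/31, 69/31, 5/31, 26/31)
  u_3 = (-185/321, 200/107, -445/321, -1030/321)

Orthogonality check:
  u_2 · u_1 = 0 (should be 0)
  u_3 · u_1 = 0 (should be 0)
  u_3 · u_2 = 0 (should be 0)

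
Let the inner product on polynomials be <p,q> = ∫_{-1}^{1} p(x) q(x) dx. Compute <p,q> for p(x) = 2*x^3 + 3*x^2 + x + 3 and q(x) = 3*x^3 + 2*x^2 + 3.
<p,q> = 1166/35

Expand the product: p(x)·q(x) = 6*x^6 + 13*x^5 + 9*x^4 + 17*x^3 + 15*x^2 + 3*x + 9.
∫_{-1}^{1} of each monomial x^k gives [2/(k+1) if k even, 0 if k odd]. Integrating term-by-term (or equivalently evaluating the antiderivative F(x) = 6*x^7/7 + 13*x^6/6 + 9*x^5/5 + 17*x^4/4 + 5*x^3 + 3*x^2/2 + 9*x at the endpoints):
  F(1) − F(−1) = 10321/420 − (-3671/420) = 1166/35.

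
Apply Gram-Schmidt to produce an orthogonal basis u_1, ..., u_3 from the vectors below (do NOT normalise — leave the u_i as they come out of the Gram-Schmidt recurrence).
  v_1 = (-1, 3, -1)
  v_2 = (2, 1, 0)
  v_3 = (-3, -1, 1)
Orthogonal basis:
  u_1 = (-1, 3, -1)
  u_2 = (23/11, 8/11, 1/11)
  u_3 = (-4/27, 8/27, 28/27)

Apply the Gram-Schmidt recurrence
  u_1 = v_1
  u_i = v_i − Σ_{j<i} ((v_i · u_j) / (u_j · u_j)) · u_j.

Step by step this gives:
  u_1 = (-1, 3, -1)
  u_2 = (23/11, 8/11, 1/11)
  u_3 = (-4/27, 8/27, 28/27)

Orthogonality check:
  u_2 · u_1 = 0 (should be 0)
  u_3 · u_1 = 0 (should be 0)
  u_3 · u_2 = 0 (should be 0)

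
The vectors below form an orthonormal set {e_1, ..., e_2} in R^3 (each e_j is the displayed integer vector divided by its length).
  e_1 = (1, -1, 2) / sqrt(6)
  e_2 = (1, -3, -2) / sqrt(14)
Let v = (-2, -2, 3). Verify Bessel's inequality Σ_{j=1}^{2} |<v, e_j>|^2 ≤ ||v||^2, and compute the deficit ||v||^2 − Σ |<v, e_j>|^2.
Σ |<v, e_j>|^2 = 44/7; ||v||^2 = 17; deficit = 75/7

Write each e_j = u_j / sqrt(<u_j, u_j>) where u_j is the displayed integer vector. Then <v, e_j> = <v, u_j> / sqrt(<u_j, u_j>), so |<v, e_j>|^2 = <v, u_j>^2 / <u_j, u_j>.
Coefficients: <v, e_1> = 6/sqrt(6), <v, e_2> = -2/sqrt(14).
Square and sum: Σ |<v, e_j>|^2 = 44/7.
Compute ||v||^2 = v·v = 17.
Deficit = 17 − 44/7 = 75/7 ≥ 0, confirming Bessel's inequality. (The deficit equals ||v − Σ <v,e_j> e_j||^2, the squared distance from v to span{e_j}.)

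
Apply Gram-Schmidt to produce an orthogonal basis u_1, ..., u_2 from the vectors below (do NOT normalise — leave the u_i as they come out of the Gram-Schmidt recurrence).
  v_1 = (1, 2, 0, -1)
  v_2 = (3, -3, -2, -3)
Orthogonal basis:
  u_1 = (1, 2, 0, -1)
  u_2 = (3, -3, -2, -3)

Apply the Gram-Schmidt recurrence
  u_1 = v_1
  u_i = v_i − Σ_{j<i} ((v_i · u_j) / (u_j · u_j)) · u_j.

Step by step this gives:
  u_1 = (1, 2, 0, -1)
  u_2 = (3, -3, -2, -3)

Orthogonality check:
  u_2 · u_1 = 0 (should be 0)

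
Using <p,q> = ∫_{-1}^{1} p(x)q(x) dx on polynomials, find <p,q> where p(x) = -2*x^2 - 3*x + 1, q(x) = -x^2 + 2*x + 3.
<p,q> = -28/15

Expand the product: p(x)·q(x) = 2*x^4 - x^3 - 13*x^2 - 7*x + 3.
∫_{-1}^{1} of each monomial x^k gives [2/(k+1) if k even, 0 if k odd]. Integrating term-by-term (or equivalently evaluating the antiderivative F(x) = 2*x^5/5 - x^4/4 - 13*x^3/3 - 7*x^2/2 + 3*x at the endpoints):
  F(1) − F(−1) = -281/60 − (-169/60) = -28/15.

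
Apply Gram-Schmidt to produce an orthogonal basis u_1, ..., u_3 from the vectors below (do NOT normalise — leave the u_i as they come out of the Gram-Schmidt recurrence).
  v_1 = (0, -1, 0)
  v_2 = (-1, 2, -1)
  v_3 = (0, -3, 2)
Orthogonal basis:
  u_1 = (0, -1, 0)
  u_2 = (-1, 0, -1)
  u_3 = (-1, 0, 1)

Apply the Gram-Schmidt recurrence
  u_1 = v_1
  u_i = v_i − Σ_{j<i} ((v_i · u_j) / (u_j · u_j)) · u_j.

Step by step this gives:
  u_1 = (0, -1, 0)
  u_2 = (-1, 0, -1)
  u_3 = (-1, 0, 1)

Orthogonality check:
  u_2 · u_1 = 0 (should be 0)
  u_3 · u_1 = 0 (should be 0)
  u_3 · u_2 = 0 (should be 0)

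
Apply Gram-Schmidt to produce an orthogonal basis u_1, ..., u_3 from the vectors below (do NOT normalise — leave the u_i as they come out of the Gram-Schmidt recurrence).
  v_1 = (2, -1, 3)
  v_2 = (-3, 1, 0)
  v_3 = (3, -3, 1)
Orthogonal basis:
  u_1 = (2, -1, 3)
  u_2 = (-2, 1/2, 3/2)
  u_3 = (-51/91, -153/91, -17/91)

Apply the Gram-Schmidt recurrence
  u_1 = v_1
  u_i = v_i − Σ_{j<i} ((v_i · u_j) / (u_j · u_j)) · u_j.

Step by step this gives:
  u_1 = (2, -1, 3)
  u_2 = (-2, 1/2, 3/2)
  u_3 = (-51/91, -153/91, -17/91)

Orthogonality check:
  u_2 · u_1 = 0 (should be 0)
  u_3 · u_1 = 0 (should be 0)
  u_3 · u_2 = 0 (should be 0)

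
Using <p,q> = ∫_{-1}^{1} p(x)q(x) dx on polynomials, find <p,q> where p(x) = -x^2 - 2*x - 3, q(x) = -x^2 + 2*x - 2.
<p,q> = 196/15

Expand the product: p(x)·q(x) = x^4 + x^2 - 2*x + 6.
∫_{-1}^{1} of each monomial x^k gives [2/(k+1) if k even, 0 if k odd]. Integrating term-by-term (or equivalently evaluating the antiderivative F(x) = x^5/5 + x^3/3 - x^2 + 6*x at the endpoints):
  F(1) − F(−1) = 83/15 − (-113/15) = 196/15.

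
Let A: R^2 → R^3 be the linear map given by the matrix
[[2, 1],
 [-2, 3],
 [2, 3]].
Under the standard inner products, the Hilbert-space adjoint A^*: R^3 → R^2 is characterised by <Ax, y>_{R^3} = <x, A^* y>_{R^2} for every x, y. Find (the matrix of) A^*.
A^* = A^T =
[[2, -2, 2],
 [1, 3, 3]]

For real matrices with standard dot products, the defining identity <Ax, y> = <x, A^* y> gives (Ax)^T y = x^T (A^*) y, i.e. x^T A^T y = x^T (A^*) y. Since this holds for all x, y, we must have A^* = A^T. Therefore
A^* =
[[2, -2, 2],
 [1, 3, 3]].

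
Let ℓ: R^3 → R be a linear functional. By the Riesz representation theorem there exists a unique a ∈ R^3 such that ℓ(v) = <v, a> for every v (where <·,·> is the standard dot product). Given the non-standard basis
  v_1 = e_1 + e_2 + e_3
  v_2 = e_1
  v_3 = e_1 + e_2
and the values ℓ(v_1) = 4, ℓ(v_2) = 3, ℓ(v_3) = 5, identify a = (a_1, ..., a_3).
a = (3, 2, -1)

Write a = (a_1, ..., a_3) in the standard basis. For each basis vector v_i, ℓ(v_i) = <v_i, a> is a linear equation in the a_j's. Collect the n equations into a matrix system V a = ℓ, where row i of V is v_i (expressed in the standard basis). Since V is invertible (lower-triangular with 1s on the diagonal, up to permutation), solve by back-substitution:
  V =
[[1, 1, 1],
 [1, 0, 0],
 [1, 1, 0]]
  V a = (4, 3, 5)
Solving gives a = (3, 2, -1).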